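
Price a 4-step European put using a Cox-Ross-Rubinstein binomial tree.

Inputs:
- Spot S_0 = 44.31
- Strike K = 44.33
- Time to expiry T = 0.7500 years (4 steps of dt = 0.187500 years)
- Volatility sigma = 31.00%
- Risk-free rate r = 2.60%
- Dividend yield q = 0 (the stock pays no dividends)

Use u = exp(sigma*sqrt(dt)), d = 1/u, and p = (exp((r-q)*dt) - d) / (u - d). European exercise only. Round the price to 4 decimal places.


Answer: Price = V(0,0) = 4.0023

Derivation:
dt = T/N = 0.187500
u = exp(sigma*sqrt(dt)) = 1.143660; d = 1/u = 0.874385
p = (exp((r-q)*dt) - d) / (u - d) = 0.484640
Discount per step: exp(-r*dt) = 0.995137
Stock lattice S(k, i) with i counting down-moves:
  k=0: S(0,0) = 44.3100
  k=1: S(1,0) = 50.6756; S(1,1) = 38.7440
  k=2: S(2,0) = 57.9557; S(2,1) = 44.3100; S(2,2) = 33.8772
  k=3: S(3,0) = 66.2816; S(3,1) = 50.6756; S(3,2) = 38.7440; S(3,3) = 29.6217
  k=4: S(4,0) = 75.8036; S(4,1) = 57.9557; S(4,2) = 44.3100; S(4,3) = 33.8772; S(4,4) = 25.9008
Terminal payoffs V(N, i) = max(K - S_T, 0):
  V(4,0) = 0.000000; V(4,1) = 0.000000; V(4,2) = 0.020000; V(4,3) = 10.452790; V(4,4) = 18.429180
Backward induction: V(k, i) = exp(-r*dt) * [p * V(k+1, i) + (1-p) * V(k+1, i+1)].
  V(3,0) = exp(-r*dt) * [p*0.000000 + (1-p)*0.000000] = 0.000000
  V(3,1) = exp(-r*dt) * [p*0.000000 + (1-p)*0.020000] = 0.010257
  V(3,2) = exp(-r*dt) * [p*0.020000 + (1-p)*10.452790] = 5.370396
  V(3,3) = exp(-r*dt) * [p*10.452790 + (1-p)*18.429180] = 14.492677
  V(2,0) = exp(-r*dt) * [p*0.000000 + (1-p)*0.010257] = 0.005260
  V(2,1) = exp(-r*dt) * [p*0.010257 + (1-p)*5.370396] = 2.759173
  V(2,2) = exp(-r*dt) * [p*5.370396 + (1-p)*14.492677] = 10.022673
  V(1,0) = exp(-r*dt) * [p*0.005260 + (1-p)*2.759173] = 1.417589
  V(1,1) = exp(-r*dt) * [p*2.759173 + (1-p)*10.022673] = 6.470867
  V(0,0) = exp(-r*dt) * [p*1.417589 + (1-p)*6.470867] = 4.002286


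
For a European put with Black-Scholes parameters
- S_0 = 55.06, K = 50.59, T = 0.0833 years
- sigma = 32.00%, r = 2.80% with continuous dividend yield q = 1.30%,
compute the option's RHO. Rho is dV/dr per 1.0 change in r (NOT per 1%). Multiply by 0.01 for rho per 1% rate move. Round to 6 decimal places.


d1 = 0.9764660905; d2 = 0.8841085245
phi(d1) = 0.2476641843; exp(-qT) = 0.9989176861; exp(-rT) = 0.9976703179
N(-d2) = 0.1883188160
Rho = -K*T*exp(-rT)*N(-d2) = -50.5900 * 0.0833 * 0.9976703179 * 0.1883188160 = -0.791754

Answer: Rho = -0.791754


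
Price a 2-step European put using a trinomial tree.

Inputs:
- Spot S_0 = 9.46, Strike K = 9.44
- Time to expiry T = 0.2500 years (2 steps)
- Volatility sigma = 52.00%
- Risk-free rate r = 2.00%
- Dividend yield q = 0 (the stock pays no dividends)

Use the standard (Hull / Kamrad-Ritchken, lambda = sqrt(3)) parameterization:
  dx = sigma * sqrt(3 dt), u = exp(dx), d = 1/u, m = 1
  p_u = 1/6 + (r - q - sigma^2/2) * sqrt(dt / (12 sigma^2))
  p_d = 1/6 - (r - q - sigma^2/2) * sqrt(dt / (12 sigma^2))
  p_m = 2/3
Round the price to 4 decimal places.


Answer: Price = V(0,0) = 0.8009

Derivation:
dt = T/N = 0.125000; dx = sigma*sqrt(3*dt) = 0.318434
u = exp(dx) = 1.374972; d = 1/u = 0.727287
p_u = 0.144056, p_m = 0.666667, p_d = 0.189277
Discount per step: exp(-r*dt) = 0.997503
Stock lattice S(k, j) with j the centered position index:
  k=0: S(0,+0) = 9.4600
  k=1: S(1,-1) = 6.8801; S(1,+0) = 9.4600; S(1,+1) = 13.0072
  k=2: S(2,-2) = 5.0038; S(2,-1) = 6.8801; S(2,+0) = 9.4600; S(2,+1) = 13.0072; S(2,+2) = 17.8846
Terminal payoffs V(N, j) = max(K - S_T, 0):
  V(2,-2) = 4.436163; V(2,-1) = 2.559862; V(2,+0) = 0.000000; V(2,+1) = 0.000000; V(2,+2) = 0.000000
Backward induction: V(k, j) = exp(-r*dt) * [p_u * V(k+1, j+1) + p_m * V(k+1, j) + p_d * V(k+1, j-1)]
  V(1,-1) = exp(-r*dt) * [p_u*0.000000 + p_m*2.559862 + p_d*4.436163] = 2.539882
  V(1,+0) = exp(-r*dt) * [p_u*0.000000 + p_m*0.000000 + p_d*2.559862] = 0.483314
  V(1,+1) = exp(-r*dt) * [p_u*0.000000 + p_m*0.000000 + p_d*0.000000] = 0.000000
  V(0,+0) = exp(-r*dt) * [p_u*0.000000 + p_m*0.483314 + p_d*2.539882] = 0.800947


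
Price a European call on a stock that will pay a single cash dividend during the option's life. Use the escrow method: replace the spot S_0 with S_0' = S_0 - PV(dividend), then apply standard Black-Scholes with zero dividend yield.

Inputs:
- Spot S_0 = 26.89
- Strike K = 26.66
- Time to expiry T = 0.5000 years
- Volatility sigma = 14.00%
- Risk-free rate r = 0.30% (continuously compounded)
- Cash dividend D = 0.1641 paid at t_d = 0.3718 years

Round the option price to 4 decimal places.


PV(D) = D * exp(-r * t_d) = 0.1641 * 0.99888522 = 0.16391706
S_0' = S_0 - PV(D) = 26.8900 - 0.16391706 = 26.72608294
d1 = (ln(S_0'/K) + (r + sigma^2/2)*T) / (sigma*sqrt(T)) = 0.08965773
d2 = d1 - sigma*sqrt(T) = -0.00933722
exp(-rT) = 0.99850112
N(d1) = 0.53572040; N(d2) = 0.49627504
C = S_0' * N(d1) - K * exp(-rT) * N(d2) = 26.72608294 * 0.53572040 - 26.6600 * 0.99850112 * 0.49627504 = 1.1068

Answer: Price = 1.1068


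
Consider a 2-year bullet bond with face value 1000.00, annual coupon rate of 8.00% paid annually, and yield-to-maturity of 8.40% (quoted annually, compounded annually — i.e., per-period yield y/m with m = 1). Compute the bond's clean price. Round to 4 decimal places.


Coupon per period c = face * coupon_rate / m = 80.000000
Periods per year m = 1; per-period yield y/m = 0.084000
Number of cashflows N = 2
Cashflows (t years, CF_t, discount factor 1/(1+y/m)^(m*t), PV):
  t = 1.0000: CF_t = 80.000000, DF = 0.922509, PV = 73.800738
  t = 2.0000: CF_t = 1080.000000, DF = 0.851023, PV = 919.105132
Price P = sum_t PV_t = 992.905870

Answer: Price = 992.9059


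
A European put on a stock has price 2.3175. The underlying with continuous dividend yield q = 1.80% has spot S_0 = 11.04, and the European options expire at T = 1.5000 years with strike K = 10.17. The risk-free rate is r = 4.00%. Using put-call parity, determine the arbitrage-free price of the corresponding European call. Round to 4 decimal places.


Answer: Call price = 3.4857

Derivation:
Put-call parity: C - P = S_0 * exp(-qT) - K * exp(-rT).
S_0 * exp(-qT) = 11.0400 * 0.97336124 = 10.74590811
K * exp(-rT) = 10.1700 * 0.94176453 = 9.57774531
C = P + S*exp(-qT) - K*exp(-rT)
C = 2.3175 + 10.74590811 - 9.57774531 = 3.4857


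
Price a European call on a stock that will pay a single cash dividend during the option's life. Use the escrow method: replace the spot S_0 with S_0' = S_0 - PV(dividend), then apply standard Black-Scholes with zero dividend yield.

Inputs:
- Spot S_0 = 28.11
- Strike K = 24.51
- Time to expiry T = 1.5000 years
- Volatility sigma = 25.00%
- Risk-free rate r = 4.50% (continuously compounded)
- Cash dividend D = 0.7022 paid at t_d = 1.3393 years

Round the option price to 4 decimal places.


PV(D) = D * exp(-r * t_d) = 0.7022 * 0.94151170 = 0.66112952
S_0' = S_0 - PV(D) = 28.1100 - 0.66112952 = 27.44887048
d1 = (ln(S_0'/K) + (r + sigma^2/2)*T) / (sigma*sqrt(T)) = 0.74339996
d2 = d1 - sigma*sqrt(T) = 0.43721374
exp(-rT) = 0.93472772
N(d1) = 0.77138022; N(d2) = 0.66902183
C = S_0' * N(d1) - K * exp(-rT) * N(d2) = 27.44887048 * 0.77138022 - 24.5100 * 0.93472772 * 0.66902183 = 5.8461

Answer: Price = 5.8461


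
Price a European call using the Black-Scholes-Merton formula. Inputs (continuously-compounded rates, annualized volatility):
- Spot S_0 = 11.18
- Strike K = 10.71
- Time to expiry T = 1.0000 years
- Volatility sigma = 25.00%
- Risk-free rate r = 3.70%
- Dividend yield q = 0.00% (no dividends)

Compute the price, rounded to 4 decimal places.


d1 = (ln(S/K) + (r - q + 0.5*sigma^2) * T) / (sigma * sqrt(T)) = 0.44479433
d2 = d1 - sigma * sqrt(T) = 0.19479433
exp(-rT) = 0.96367614; exp(-qT) = 1.00000000
C = S_0 * exp(-qT) * N(d1) - K * exp(-rT) * N(d2)
N(d1) = 0.67176580; N(d2) = 0.57722302
C = 11.1800 * 1.00000000 * 0.67176580 - 10.7100 * 0.96367614 * 0.57722302 = 1.5528

Answer: Price = 1.5528


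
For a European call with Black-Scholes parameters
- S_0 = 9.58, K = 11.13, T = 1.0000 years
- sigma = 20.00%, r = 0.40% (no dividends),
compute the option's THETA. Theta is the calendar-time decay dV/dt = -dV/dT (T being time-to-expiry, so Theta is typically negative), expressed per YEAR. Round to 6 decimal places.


Answer: Theta = -0.322442

Derivation:
d1 = -0.6298328665; d2 = -0.8298328665
phi(d1) = 0.3271674194; exp(-qT) = 1.0000000000; exp(-rT) = 0.9960079893
Theta = -S*exp(-qT)*phi(d1)*sigma/(2*sqrt(T)) - r*K*exp(-rT)*N(d2) + q*S*exp(-qT)*N(d1)
N(d1) = 0.2644019699; N(d2) = 0.2033166428; sqrt(T) = 1.0000000000
Term 1 = -9.5800 * 1.0000000000 * 0.3271674194 * 0.2000 / (2 * 1.0000000000) = -0.3134263878
Term 2 = -0.0040 * 11.1300 * 0.9960079893 * 0.2033166428 = -0.0090155226
Term 3 = 0 (no dividend yield, q = 0)
Theta = -0.3134263878 + (-0.0090155226) + (0.0000000000) = -0.322442


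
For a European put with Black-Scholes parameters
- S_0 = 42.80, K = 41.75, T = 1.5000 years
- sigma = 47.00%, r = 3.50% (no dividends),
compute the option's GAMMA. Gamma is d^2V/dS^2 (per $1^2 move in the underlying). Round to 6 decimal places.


d1 = 0.4221698200; d2 = -0.1534602696
phi(d1) = 0.3649290924; exp(-qT) = 1.0000000000; exp(-rT) = 0.9488543211
Gamma = exp(-qT) * phi(d1) / (S * sigma * sqrt(T)) = 1.0000000000 * 0.3649290924 / (42.8000 * 0.4700 * 1.2247448714) = 0.014812

Answer: Gamma = 0.014812


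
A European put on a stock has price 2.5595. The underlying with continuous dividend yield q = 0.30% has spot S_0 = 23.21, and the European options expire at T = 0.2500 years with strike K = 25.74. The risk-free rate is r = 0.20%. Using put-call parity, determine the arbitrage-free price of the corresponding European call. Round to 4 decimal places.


Answer: Call price = 0.0250

Derivation:
Put-call parity: C - P = S_0 * exp(-qT) - K * exp(-rT).
S_0 * exp(-qT) = 23.2100 * 0.99925028 = 23.19259903
K * exp(-rT) = 25.7400 * 0.99950012 = 25.72713322
C = P + S*exp(-qT) - K*exp(-rT)
C = 2.5595 + 23.19259903 - 25.72713322 = 0.0250


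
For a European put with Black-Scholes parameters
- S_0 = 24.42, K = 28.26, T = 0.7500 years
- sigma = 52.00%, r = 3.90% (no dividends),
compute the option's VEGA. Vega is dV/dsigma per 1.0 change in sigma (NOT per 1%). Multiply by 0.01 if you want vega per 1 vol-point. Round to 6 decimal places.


d1 = -0.0341855947; d2 = -0.4845188046
phi(d1) = 0.3987092356; exp(-qT) = 1.0000000000; exp(-rT) = 0.9711736407
Vega = S * exp(-qT) * phi(d1) * sqrt(T) = 24.4200 * 1.0000000000 * 0.3987092356 * 0.8660254038 = 8.432039

Answer: Vega = 8.432039


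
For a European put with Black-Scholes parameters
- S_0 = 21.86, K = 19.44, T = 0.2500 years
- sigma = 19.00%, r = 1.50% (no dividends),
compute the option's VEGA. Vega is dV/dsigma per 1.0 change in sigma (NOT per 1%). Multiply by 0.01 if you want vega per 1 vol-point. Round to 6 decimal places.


d1 = 1.3219808812; d2 = 1.2269808812
phi(d1) = 0.1665007844; exp(-qT) = 1.0000000000; exp(-rT) = 0.9962570225
Vega = S * exp(-qT) * phi(d1) * sqrt(T) = 21.8600 * 1.0000000000 * 0.1665007844 * 0.5000000000 = 1.819854

Answer: Vega = 1.819854


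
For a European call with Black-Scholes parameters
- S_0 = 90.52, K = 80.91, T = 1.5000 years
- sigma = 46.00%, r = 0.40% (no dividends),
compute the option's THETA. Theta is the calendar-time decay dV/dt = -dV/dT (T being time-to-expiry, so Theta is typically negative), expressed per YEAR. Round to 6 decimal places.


d1 = 0.4915547176; d2 = -0.0718279232
phi(d1) = 0.3535425075; exp(-qT) = 1.0000000000; exp(-rT) = 0.9940179641
Theta = -S*exp(-qT)*phi(d1)*sigma/(2*sqrt(T)) - r*K*exp(-rT)*N(d2) + q*S*exp(-qT)*N(d1)
N(d1) = 0.6884829192; N(d2) = 0.4713694254; sqrt(T) = 1.2247448714
Term 1 = -90.5200 * 1.0000000000 * 0.3535425075 * 0.4600 / (2 * 1.2247448714) = -6.0099158290
Term 2 = -0.0040 * 80.9100 * 0.9940179641 * 0.4713694254 = -0.1516414173
Term 3 = 0 (no dividend yield, q = 0)
Theta = -6.0099158290 + (-0.1516414173) + (0.0000000000) = -6.161557

Answer: Theta = -6.161557


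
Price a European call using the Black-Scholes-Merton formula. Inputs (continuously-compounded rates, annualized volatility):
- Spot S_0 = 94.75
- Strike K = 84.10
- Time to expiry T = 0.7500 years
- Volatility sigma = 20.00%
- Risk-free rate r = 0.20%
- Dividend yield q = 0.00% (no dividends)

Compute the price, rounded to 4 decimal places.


Answer: Price = 12.9898

Derivation:
d1 = (ln(S/K) + (r - q + 0.5*sigma^2) * T) / (sigma * sqrt(T)) = 0.78366799
d2 = d1 - sigma * sqrt(T) = 0.61046291
exp(-rT) = 0.99850112; exp(-qT) = 1.00000000
C = S_0 * exp(-qT) * N(d1) - K * exp(-rT) * N(d2)
N(d1) = 0.78338252; N(d2) = 0.72922240
C = 94.7500 * 1.00000000 * 0.78338252 - 84.1000 * 0.99850112 * 0.72922240 = 12.9898


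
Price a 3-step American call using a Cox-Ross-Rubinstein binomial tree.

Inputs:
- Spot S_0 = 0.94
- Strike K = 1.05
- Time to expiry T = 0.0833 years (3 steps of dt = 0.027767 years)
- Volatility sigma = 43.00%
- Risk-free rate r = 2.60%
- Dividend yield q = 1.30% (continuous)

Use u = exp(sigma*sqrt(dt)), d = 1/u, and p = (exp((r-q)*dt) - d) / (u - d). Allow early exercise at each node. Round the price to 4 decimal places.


Answer: Price = V(0,0) = 0.0131

Derivation:
dt = T/N = 0.027767
u = exp(sigma*sqrt(dt)) = 1.074282; d = 1/u = 0.930854
p = (exp((r-q)*dt) - d) / (u - d) = 0.484612
Discount per step: exp(-r*dt) = 0.999278
Stock lattice S(k, i) with i counting down-moves:
  k=0: S(0,0) = 0.9400
  k=1: S(1,0) = 1.0098; S(1,1) = 0.8750
  k=2: S(2,0) = 1.0848; S(2,1) = 0.9400; S(2,2) = 0.8145
  k=3: S(3,0) = 1.1654; S(3,1) = 1.0098; S(3,2) = 0.8750; S(3,3) = 0.7582
Terminal payoffs V(N, i) = max(S_T - K, 0):
  V(3,0) = 0.115420; V(3,1) = 0.000000; V(3,2) = 0.000000; V(3,3) = 0.000000
Backward induction: V(k, i) = exp(-r*dt) * [p * V(k+1, i) + (1-p) * V(k+1, i+1)]; then take max(V_cont, immediate exercise) for American.
  V(2,0) = exp(-r*dt) * [p*0.115420 + (1-p)*0.000000] = 0.055894; exercise = 0.034836; V(2,0) = max -> 0.055894
  V(2,1) = exp(-r*dt) * [p*0.000000 + (1-p)*0.000000] = 0.000000; exercise = 0.000000; V(2,1) = max -> 0.000000
  V(2,2) = exp(-r*dt) * [p*0.000000 + (1-p)*0.000000] = 0.000000; exercise = 0.000000; V(2,2) = max -> 0.000000
  V(1,0) = exp(-r*dt) * [p*0.055894 + (1-p)*0.000000] = 0.027067; exercise = 0.000000; V(1,0) = max -> 0.027067
  V(1,1) = exp(-r*dt) * [p*0.000000 + (1-p)*0.000000] = 0.000000; exercise = 0.000000; V(1,1) = max -> 0.000000
  V(0,0) = exp(-r*dt) * [p*0.027067 + (1-p)*0.000000] = 0.013108; exercise = 0.000000; V(0,0) = max -> 0.013108


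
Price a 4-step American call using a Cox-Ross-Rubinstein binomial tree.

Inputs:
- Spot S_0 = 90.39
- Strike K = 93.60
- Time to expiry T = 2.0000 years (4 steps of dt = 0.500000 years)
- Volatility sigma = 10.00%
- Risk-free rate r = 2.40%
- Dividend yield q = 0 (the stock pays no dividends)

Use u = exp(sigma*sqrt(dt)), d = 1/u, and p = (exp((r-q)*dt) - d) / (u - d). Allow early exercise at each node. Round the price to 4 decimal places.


Answer: Price = V(0,0) = 5.7779

Derivation:
dt = T/N = 0.500000
u = exp(sigma*sqrt(dt)) = 1.073271; d = 1/u = 0.931731
p = (exp((r-q)*dt) - d) / (u - d) = 0.567623
Discount per step: exp(-r*dt) = 0.988072
Stock lattice S(k, i) with i counting down-moves:
  k=0: S(0,0) = 90.3900
  k=1: S(1,0) = 97.0129; S(1,1) = 84.2192
  k=2: S(2,0) = 104.1211; S(2,1) = 90.3900; S(2,2) = 78.4697
  k=3: S(3,0) = 111.7502; S(3,1) = 97.0129; S(3,2) = 84.2192; S(3,3) = 73.1127
  k=4: S(4,0) = 119.9382; S(4,1) = 104.1211; S(4,2) = 90.3900; S(4,3) = 78.4697; S(4,4) = 68.1214
Terminal payoffs V(N, i) = max(S_T - K, 0):
  V(4,0) = 26.338169; V(4,1) = 10.521137; V(4,2) = 0.000000; V(4,3) = 0.000000; V(4,4) = 0.000000
Backward induction: V(k, i) = exp(-r*dt) * [p * V(k+1, i) + (1-p) * V(k+1, i+1)]; then take max(V_cont, immediate exercise) for American.
  V(3,0) = exp(-r*dt) * [p*26.338169 + (1-p)*10.521137] = 19.266649; exercise = 18.150161; V(3,0) = max -> 19.266649
  V(3,1) = exp(-r*dt) * [p*10.521137 + (1-p)*0.000000] = 5.900799; exercise = 3.412935; V(3,1) = max -> 5.900799
  V(3,2) = exp(-r*dt) * [p*0.000000 + (1-p)*0.000000] = 0.000000; exercise = 0.000000; V(3,2) = max -> 0.000000
  V(3,3) = exp(-r*dt) * [p*0.000000 + (1-p)*0.000000] = 0.000000; exercise = 0.000000; V(3,3) = max -> 0.000000
  V(2,0) = exp(-r*dt) * [p*19.266649 + (1-p)*5.900799] = 13.326673; exercise = 10.521137; V(2,0) = max -> 13.326673
  V(2,1) = exp(-r*dt) * [p*5.900799 + (1-p)*0.000000] = 3.309474; exercise = 0.000000; V(2,1) = max -> 3.309474
  V(2,2) = exp(-r*dt) * [p*0.000000 + (1-p)*0.000000] = 0.000000; exercise = 0.000000; V(2,2) = max -> 0.000000
  V(1,0) = exp(-r*dt) * [p*13.326673 + (1-p)*3.309474] = 8.888162; exercise = 3.412935; V(1,0) = max -> 8.888162
  V(1,1) = exp(-r*dt) * [p*3.309474 + (1-p)*0.000000] = 1.856124; exercise = 0.000000; V(1,1) = max -> 1.856124
  V(0,0) = exp(-r*dt) * [p*8.888162 + (1-p)*1.856124] = 5.777915; exercise = 0.000000; V(0,0) = max -> 5.777915


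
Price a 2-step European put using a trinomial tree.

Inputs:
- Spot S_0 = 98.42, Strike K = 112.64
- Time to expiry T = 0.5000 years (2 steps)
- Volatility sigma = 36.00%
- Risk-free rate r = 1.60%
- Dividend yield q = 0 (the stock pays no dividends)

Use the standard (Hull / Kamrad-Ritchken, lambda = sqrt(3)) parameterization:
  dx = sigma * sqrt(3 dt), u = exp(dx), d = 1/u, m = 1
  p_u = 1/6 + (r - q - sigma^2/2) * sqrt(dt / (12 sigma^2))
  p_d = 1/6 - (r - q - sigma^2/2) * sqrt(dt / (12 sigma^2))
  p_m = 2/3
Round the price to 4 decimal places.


dt = T/N = 0.250000; dx = sigma*sqrt(3*dt) = 0.311769
u = exp(dx) = 1.365839; d = 1/u = 0.732151
p_u = 0.147101, p_m = 0.666667, p_d = 0.186232
Discount per step: exp(-r*dt) = 0.996008
Stock lattice S(k, j) with j the centered position index:
  k=0: S(0,+0) = 98.4200
  k=1: S(1,-1) = 72.0583; S(1,+0) = 98.4200; S(1,+1) = 134.4259
  k=2: S(2,-2) = 52.7575; S(2,-1) = 72.0583; S(2,+0) = 98.4200; S(2,+1) = 134.4259; S(2,+2) = 183.6042
Terminal payoffs V(N, j) = max(K - S_T, 0):
  V(2,-2) = 59.882510; V(2,-1) = 40.581745; V(2,+0) = 14.220000; V(2,+1) = 0.000000; V(2,+2) = 0.000000
Backward induction: V(k, j) = exp(-r*dt) * [p_u * V(k+1, j+1) + p_m * V(k+1, j) + p_d * V(k+1, j-1)]
  V(1,-1) = exp(-r*dt) * [p_u*14.220000 + p_m*40.581745 + p_d*59.882510] = 40.137465
  V(1,+0) = exp(-r*dt) * [p_u*0.000000 + p_m*14.220000 + p_d*40.581745] = 16.969622
  V(1,+1) = exp(-r*dt) * [p_u*0.000000 + p_m*0.000000 + p_d*14.220000] = 2.637653
  V(0,+0) = exp(-r*dt) * [p_u*2.637653 + p_m*16.969622 + p_d*40.137465] = 19.099430

Answer: Price = V(0,0) = 19.0994


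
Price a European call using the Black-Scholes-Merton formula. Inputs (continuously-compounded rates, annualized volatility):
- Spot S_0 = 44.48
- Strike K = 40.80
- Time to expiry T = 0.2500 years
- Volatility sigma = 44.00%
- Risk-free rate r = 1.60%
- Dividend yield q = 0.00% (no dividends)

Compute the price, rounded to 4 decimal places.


Answer: Price = 5.9577

Derivation:
d1 = (ln(S/K) + (r - q + 0.5*sigma^2) * T) / (sigma * sqrt(T)) = 0.52071622
d2 = d1 - sigma * sqrt(T) = 0.30071622
exp(-rT) = 0.99600799; exp(-qT) = 1.00000000
C = S_0 * exp(-qT) * N(d1) - K * exp(-rT) * N(d2)
N(d1) = 0.69871776; N(d2) = 0.61818455
C = 44.4800 * 1.00000000 * 0.69871776 - 40.8000 * 0.99600799 * 0.61818455 = 5.9577


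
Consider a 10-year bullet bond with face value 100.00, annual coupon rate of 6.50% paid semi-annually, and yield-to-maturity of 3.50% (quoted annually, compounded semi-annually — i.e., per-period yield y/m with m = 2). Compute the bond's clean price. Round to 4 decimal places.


Answer: Price = 125.1293

Derivation:
Coupon per period c = face * coupon_rate / m = 3.250000
Periods per year m = 2; per-period yield y/m = 0.017500
Number of cashflows N = 20
Cashflows (t years, CF_t, discount factor 1/(1+y/m)^(m*t), PV):
  t = 0.5000: CF_t = 3.250000, DF = 0.982801, PV = 3.194103
  t = 1.0000: CF_t = 3.250000, DF = 0.965898, PV = 3.139168
  t = 1.5000: CF_t = 3.250000, DF = 0.949285, PV = 3.085177
  t = 2.0000: CF_t = 3.250000, DF = 0.932959, PV = 3.032115
  t = 2.5000: CF_t = 3.250000, DF = 0.916913, PV = 2.979966
  t = 3.0000: CF_t = 3.250000, DF = 0.901143, PV = 2.928713
  t = 3.5000: CF_t = 3.250000, DF = 0.885644, PV = 2.878342
  t = 4.0000: CF_t = 3.250000, DF = 0.870412, PV = 2.828838
  t = 4.5000: CF_t = 3.250000, DF = 0.855441, PV = 2.780184
  t = 5.0000: CF_t = 3.250000, DF = 0.840729, PV = 2.732368
  t = 5.5000: CF_t = 3.250000, DF = 0.826269, PV = 2.685374
  t = 6.0000: CF_t = 3.250000, DF = 0.812058, PV = 2.639188
  t = 6.5000: CF_t = 3.250000, DF = 0.798091, PV = 2.593797
  t = 7.0000: CF_t = 3.250000, DF = 0.784365, PV = 2.549186
  t = 7.5000: CF_t = 3.250000, DF = 0.770875, PV = 2.505342
  t = 8.0000: CF_t = 3.250000, DF = 0.757616, PV = 2.462253
  t = 8.5000: CF_t = 3.250000, DF = 0.744586, PV = 2.419905
  t = 9.0000: CF_t = 3.250000, DF = 0.731780, PV = 2.378285
  t = 9.5000: CF_t = 3.250000, DF = 0.719194, PV = 2.337381
  t = 10.0000: CF_t = 103.250000, DF = 0.706825, PV = 72.979638
Price P = sum_t PV_t = 125.129322


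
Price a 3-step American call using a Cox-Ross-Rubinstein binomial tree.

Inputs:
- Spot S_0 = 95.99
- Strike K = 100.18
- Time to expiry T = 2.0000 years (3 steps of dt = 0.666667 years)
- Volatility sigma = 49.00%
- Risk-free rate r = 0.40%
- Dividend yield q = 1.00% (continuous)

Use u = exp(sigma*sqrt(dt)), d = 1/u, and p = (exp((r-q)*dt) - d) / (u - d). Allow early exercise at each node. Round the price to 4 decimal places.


dt = T/N = 0.666667
u = exp(sigma*sqrt(dt)) = 1.491949; d = 1/u = 0.670264
p = (exp((r-q)*dt) - d) / (u - d) = 0.396434
Discount per step: exp(-r*dt) = 0.997337
Stock lattice S(k, i) with i counting down-moves:
  k=0: S(0,0) = 95.9900
  k=1: S(1,0) = 143.2122; S(1,1) = 64.3387
  k=2: S(2,0) = 213.6653; S(2,1) = 95.9900; S(2,2) = 43.1239
  k=3: S(3,0) = 318.7777; S(3,1) = 143.2122; S(3,2) = 64.3387; S(3,3) = 28.9044
Terminal payoffs V(N, i) = max(S_T - K, 0):
  V(3,0) = 218.597700; V(3,1) = 43.032185; V(3,2) = 0.000000; V(3,3) = 0.000000
Backward induction: V(k, i) = exp(-r*dt) * [p * V(k+1, i) + (1-p) * V(k+1, i+1)]; then take max(V_cont, immediate exercise) for American.
  V(2,0) = exp(-r*dt) * [p*218.597700 + (1-p)*43.032185] = 112.332371; exercise = 113.485278; V(2,0) = max -> 113.485278
  V(2,1) = exp(-r*dt) * [p*43.032185 + (1-p)*0.000000] = 17.013990; exercise = 0.000000; V(2,1) = max -> 17.013990
  V(2,2) = exp(-r*dt) * [p*0.000000 + (1-p)*0.000000] = 0.000000; exercise = 0.000000; V(2,2) = max -> 0.000000
  V(1,0) = exp(-r*dt) * [p*113.485278 + (1-p)*17.013990] = 55.111329; exercise = 43.032185; V(1,0) = max -> 55.111329
  V(1,1) = exp(-r*dt) * [p*17.013990 + (1-p)*0.000000] = 6.726962; exercise = 0.000000; V(1,1) = max -> 6.726962
  V(0,0) = exp(-r*dt) * [p*55.111329 + (1-p)*6.726962] = 25.839173; exercise = 0.000000; V(0,0) = max -> 25.839173

Answer: Price = V(0,0) = 25.8392


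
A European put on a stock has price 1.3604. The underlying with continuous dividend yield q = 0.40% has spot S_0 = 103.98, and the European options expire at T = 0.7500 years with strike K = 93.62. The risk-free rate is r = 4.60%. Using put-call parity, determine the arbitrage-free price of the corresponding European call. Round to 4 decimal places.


Put-call parity: C - P = S_0 * exp(-qT) - K * exp(-rT).
S_0 * exp(-qT) = 103.9800 * 0.99700450 = 103.66852744
K * exp(-rT) = 93.6200 * 0.96608834 = 90.44519036
C = P + S*exp(-qT) - K*exp(-rT)
C = 1.3604 + 103.66852744 - 90.44519036 = 14.5837

Answer: Call price = 14.5837


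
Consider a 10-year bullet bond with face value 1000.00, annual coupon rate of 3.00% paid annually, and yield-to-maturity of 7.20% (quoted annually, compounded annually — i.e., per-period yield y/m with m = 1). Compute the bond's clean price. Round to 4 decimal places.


Coupon per period c = face * coupon_rate / m = 30.000000
Periods per year m = 1; per-period yield y/m = 0.072000
Number of cashflows N = 10
Cashflows (t years, CF_t, discount factor 1/(1+y/m)^(m*t), PV):
  t = 1.0000: CF_t = 30.000000, DF = 0.932836, PV = 27.985075
  t = 2.0000: CF_t = 30.000000, DF = 0.870183, PV = 26.105480
  t = 3.0000: CF_t = 30.000000, DF = 0.811738, PV = 24.352127
  t = 4.0000: CF_t = 30.000000, DF = 0.757218, PV = 22.716536
  t = 5.0000: CF_t = 30.000000, DF = 0.706360, PV = 21.190799
  t = 6.0000: CF_t = 30.000000, DF = 0.658918, PV = 19.767536
  t = 7.0000: CF_t = 30.000000, DF = 0.614662, PV = 18.439866
  t = 8.0000: CF_t = 30.000000, DF = 0.573379, PV = 17.201367
  t = 9.0000: CF_t = 30.000000, DF = 0.534868, PV = 16.046052
  t = 10.0000: CF_t = 1030.000000, DF = 0.498944, PV = 513.912725
Price P = sum_t PV_t = 707.717563

Answer: Price = 707.7176


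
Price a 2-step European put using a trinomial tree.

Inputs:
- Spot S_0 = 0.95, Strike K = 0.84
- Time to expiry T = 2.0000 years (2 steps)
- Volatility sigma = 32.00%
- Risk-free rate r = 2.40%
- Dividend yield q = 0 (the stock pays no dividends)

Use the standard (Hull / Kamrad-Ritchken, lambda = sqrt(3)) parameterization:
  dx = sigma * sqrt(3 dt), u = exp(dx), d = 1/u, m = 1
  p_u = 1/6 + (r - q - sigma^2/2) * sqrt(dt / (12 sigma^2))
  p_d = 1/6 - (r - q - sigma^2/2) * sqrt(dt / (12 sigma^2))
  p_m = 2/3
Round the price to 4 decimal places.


dt = T/N = 1.000000; dx = sigma*sqrt(3*dt) = 0.554256
u = exp(dx) = 1.740646; d = 1/u = 0.574499
p_u = 0.142129, p_m = 0.666667, p_d = 0.191204
Discount per step: exp(-r*dt) = 0.976286
Stock lattice S(k, j) with j the centered position index:
  k=0: S(0,+0) = 0.9500
  k=1: S(1,-1) = 0.5458; S(1,+0) = 0.9500; S(1,+1) = 1.6536
  k=2: S(2,-2) = 0.3135; S(2,-1) = 0.5458; S(2,+0) = 0.9500; S(2,+1) = 1.6536; S(2,+2) = 2.8784
Terminal payoffs V(N, j) = max(K - S_T, 0):
  V(2,-2) = 0.526453; V(2,-1) = 0.294226; V(2,+0) = 0.000000; V(2,+1) = 0.000000; V(2,+2) = 0.000000
Backward induction: V(k, j) = exp(-r*dt) * [p_u * V(k+1, j+1) + p_m * V(k+1, j) + p_d * V(k+1, j-1)]
  V(1,-1) = exp(-r*dt) * [p_u*0.000000 + p_m*0.294226 + p_d*0.526453] = 0.289772
  V(1,+0) = exp(-r*dt) * [p_u*0.000000 + p_m*0.000000 + p_d*0.294226] = 0.054923
  V(1,+1) = exp(-r*dt) * [p_u*0.000000 + p_m*0.000000 + p_d*0.000000] = 0.000000
  V(0,+0) = exp(-r*dt) * [p_u*0.000000 + p_m*0.054923 + p_d*0.289772] = 0.089839

Answer: Price = V(0,0) = 0.0898


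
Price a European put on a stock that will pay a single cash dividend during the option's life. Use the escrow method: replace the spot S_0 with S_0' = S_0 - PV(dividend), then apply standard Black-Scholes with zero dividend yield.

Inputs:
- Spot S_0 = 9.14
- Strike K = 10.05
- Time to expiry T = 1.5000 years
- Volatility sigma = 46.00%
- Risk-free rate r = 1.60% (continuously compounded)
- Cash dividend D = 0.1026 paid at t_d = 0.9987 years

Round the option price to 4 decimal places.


PV(D) = D * exp(-r * t_d) = 0.1026 * 0.98414779 = 0.10097356
S_0' = S_0 - PV(D) = 9.1400 - 0.10097356 = 9.03902644
d1 = (ln(S_0'/K) + (r + sigma^2/2)*T) / (sigma*sqrt(T)) = 0.13610437
d2 = d1 - sigma*sqrt(T) = -0.42727827
exp(-rT) = 0.97628571
N(-d1) = 0.44586939; N(-d2) = 0.66541167
P = K * exp(-rT) * N(-d2) - S_0' * N(-d1) = 10.0500 * 0.97628571 * 0.66541167 - 9.03902644 * 0.44586939 = 2.4986

Answer: Price = 2.4986


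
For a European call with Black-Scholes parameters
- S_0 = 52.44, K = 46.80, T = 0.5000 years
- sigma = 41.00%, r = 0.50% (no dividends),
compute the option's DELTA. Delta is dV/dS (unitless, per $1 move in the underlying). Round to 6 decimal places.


Answer: Delta = 0.707489

Derivation:
d1 = 0.5460639222; d2 = 0.2561501419
phi(d1) = 0.3436844164; exp(-qT) = 1.0000000000; exp(-rT) = 0.9975031224
N(d1) = 0.7074890009
Delta = exp(-qT) * N(d1) = 1.0000000000 * 0.7074890009 = 0.707489


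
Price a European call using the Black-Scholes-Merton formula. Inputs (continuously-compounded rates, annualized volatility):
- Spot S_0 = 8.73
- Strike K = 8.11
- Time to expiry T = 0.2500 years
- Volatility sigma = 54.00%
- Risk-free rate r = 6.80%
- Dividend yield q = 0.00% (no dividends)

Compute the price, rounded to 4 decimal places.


Answer: Price = 1.3250

Derivation:
d1 = (ln(S/K) + (r - q + 0.5*sigma^2) * T) / (sigma * sqrt(T)) = 0.47080556
d2 = d1 - sigma * sqrt(T) = 0.20080556
exp(-rT) = 0.98314368; exp(-qT) = 1.00000000
C = S_0 * exp(-qT) * N(d1) - K * exp(-rT) * N(d2)
N(d1) = 0.68111020; N(d2) = 0.57957469
C = 8.7300 * 1.00000000 * 0.68111020 - 8.1100 * 0.98314368 * 0.57957469 = 1.3250


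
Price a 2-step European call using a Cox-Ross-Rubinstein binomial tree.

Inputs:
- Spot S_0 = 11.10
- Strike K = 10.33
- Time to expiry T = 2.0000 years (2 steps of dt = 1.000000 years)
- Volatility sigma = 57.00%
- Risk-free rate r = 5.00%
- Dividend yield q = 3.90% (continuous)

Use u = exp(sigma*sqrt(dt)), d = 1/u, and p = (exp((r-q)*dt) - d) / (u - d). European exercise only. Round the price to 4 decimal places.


dt = T/N = 1.000000
u = exp(sigma*sqrt(dt)) = 1.768267; d = 1/u = 0.565525
p = (exp((r-q)*dt) - d) / (u - d) = 0.370433
Discount per step: exp(-r*dt) = 0.951229
Stock lattice S(k, i) with i counting down-moves:
  k=0: S(0,0) = 11.1000
  k=1: S(1,0) = 19.6278; S(1,1) = 6.2773
  k=2: S(2,0) = 34.7071; S(2,1) = 11.1000; S(2,2) = 3.5500
Terminal payoffs V(N, i) = max(S_T - K, 0):
  V(2,0) = 24.377129; V(2,1) = 0.770000; V(2,2) = 0.000000
Backward induction: V(k, i) = exp(-r*dt) * [p * V(k+1, i) + (1-p) * V(k+1, i+1)].
  V(1,0) = exp(-r*dt) * [p*24.377129 + (1-p)*0.770000] = 9.050816
  V(1,1) = exp(-r*dt) * [p*0.770000 + (1-p)*0.000000] = 0.271322
  V(0,0) = exp(-r*dt) * [p*9.050816 + (1-p)*0.271322] = 3.351692

Answer: Price = V(0,0) = 3.3517


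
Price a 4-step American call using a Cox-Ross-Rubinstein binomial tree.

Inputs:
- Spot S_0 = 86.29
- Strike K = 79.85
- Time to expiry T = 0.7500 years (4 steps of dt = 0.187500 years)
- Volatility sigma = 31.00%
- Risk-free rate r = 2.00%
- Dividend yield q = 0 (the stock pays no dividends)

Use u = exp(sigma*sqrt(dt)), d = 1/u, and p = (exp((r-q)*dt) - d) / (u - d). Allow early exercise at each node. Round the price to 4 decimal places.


dt = T/N = 0.187500
u = exp(sigma*sqrt(dt)) = 1.143660; d = 1/u = 0.874385
p = (exp((r-q)*dt) - d) / (u - d) = 0.480444
Discount per step: exp(-r*dt) = 0.996257
Stock lattice S(k, i) with i counting down-moves:
  k=0: S(0,0) = 86.2900
  k=1: S(1,0) = 98.6865; S(1,1) = 75.4507
  k=2: S(2,0) = 112.8638; S(2,1) = 86.2900; S(2,2) = 65.9730
  k=3: S(3,0) = 129.0778; S(3,1) = 98.6865; S(3,2) = 75.4507; S(3,3) = 57.6858
  k=4: S(4,0) = 147.6212; S(4,1) = 112.8638; S(4,2) = 86.2900; S(4,3) = 65.9730; S(4,4) = 50.4397
Terminal payoffs V(N, i) = max(S_T - K, 0):
  V(4,0) = 67.771190; V(4,1) = 33.013779; V(4,2) = 6.440000; V(4,3) = 0.000000; V(4,4) = 0.000000
Backward induction: V(k, i) = exp(-r*dt) * [p * V(k+1, i) + (1-p) * V(k+1, i+1)]; then take max(V_cont, immediate exercise) for American.
  V(3,0) = exp(-r*dt) * [p*67.771190 + (1-p)*33.013779] = 49.526703; exercise = 49.227827; V(3,0) = max -> 49.526703
  V(3,1) = exp(-r*dt) * [p*33.013779 + (1-p)*6.440000] = 19.135327; exercise = 18.836450; V(3,1) = max -> 19.135327
  V(3,2) = exp(-r*dt) * [p*6.440000 + (1-p)*0.000000] = 3.082480; exercise = 0.000000; V(3,2) = max -> 3.082480
  V(3,3) = exp(-r*dt) * [p*0.000000 + (1-p)*0.000000] = 0.000000; exercise = 0.000000; V(3,3) = max -> 0.000000
  V(2,0) = exp(-r*dt) * [p*49.526703 + (1-p)*19.135327] = 33.610413; exercise = 33.013779; V(2,0) = max -> 33.610413
  V(2,1) = exp(-r*dt) * [p*19.135327 + (1-p)*3.082480] = 10.754573; exercise = 6.440000; V(2,1) = max -> 10.754573
  V(2,2) = exp(-r*dt) * [p*3.082480 + (1-p)*0.000000] = 1.475417; exercise = 0.000000; V(2,2) = max -> 1.475417
  V(1,0) = exp(-r*dt) * [p*33.610413 + (1-p)*10.754573] = 21.654174; exercise = 18.836450; V(1,0) = max -> 21.654174
  V(1,1) = exp(-r*dt) * [p*10.754573 + (1-p)*1.475417] = 5.911325; exercise = 0.000000; V(1,1) = max -> 5.911325
  V(0,0) = exp(-r*dt) * [p*21.654174 + (1-p)*5.911325] = 13.424450; exercise = 6.440000; V(0,0) = max -> 13.424450

Answer: Price = V(0,0) = 13.4245


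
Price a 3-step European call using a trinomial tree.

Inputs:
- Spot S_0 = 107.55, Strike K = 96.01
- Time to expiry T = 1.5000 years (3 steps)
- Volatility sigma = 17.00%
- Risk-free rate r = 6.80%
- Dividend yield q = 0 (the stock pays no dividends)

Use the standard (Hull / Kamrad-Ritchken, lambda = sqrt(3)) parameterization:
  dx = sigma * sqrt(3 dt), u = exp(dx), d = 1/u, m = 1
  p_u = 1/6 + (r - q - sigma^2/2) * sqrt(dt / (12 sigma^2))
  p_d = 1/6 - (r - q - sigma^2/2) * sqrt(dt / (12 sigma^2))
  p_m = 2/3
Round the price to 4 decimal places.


Answer: Price = V(0,0) = 22.3747

Derivation:
dt = T/N = 0.500000; dx = sigma*sqrt(3*dt) = 0.208207
u = exp(dx) = 1.231468; d = 1/u = 0.812039
p_u = 0.230966, p_m = 0.666667, p_d = 0.102368
Discount per step: exp(-r*dt) = 0.966572
Stock lattice S(k, j) with j the centered position index:
  k=0: S(0,+0) = 107.5500
  k=1: S(1,-1) = 87.3348; S(1,+0) = 107.5500; S(1,+1) = 132.4443
  k=2: S(2,-2) = 70.9193; S(2,-1) = 87.3348; S(2,+0) = 107.5500; S(2,+1) = 132.4443; S(2,+2) = 163.1009
  k=3: S(3,-3) = 57.5893; S(3,-2) = 70.9193; S(3,-1) = 87.3348; S(3,+0) = 107.5500; S(3,+1) = 132.4443; S(3,+2) = 163.1009; S(3,+3) = 200.8535
Terminal payoffs V(N, j) = max(S_T - K, 0):
  V(3,-3) = 0.000000; V(3,-2) = 0.000000; V(3,-1) = 0.000000; V(3,+0) = 11.540000; V(3,+1) = 36.434340; V(3,+2) = 67.090914; V(3,+3) = 104.843491
Backward induction: V(k, j) = exp(-r*dt) * [p_u * V(k+1, j+1) + p_m * V(k+1, j) + p_d * V(k+1, j-1)]
  V(2,-2) = exp(-r*dt) * [p_u*0.000000 + p_m*0.000000 + p_d*0.000000] = 0.000000
  V(2,-1) = exp(-r*dt) * [p_u*11.540000 + p_m*0.000000 + p_d*0.000000] = 2.576247
  V(2,+0) = exp(-r*dt) * [p_u*36.434340 + p_m*11.540000 + p_d*0.000000] = 15.569939
  V(2,+1) = exp(-r*dt) * [p_u*67.090914 + p_m*36.434340 + p_d*11.540000] = 39.597135
  V(2,+2) = exp(-r*dt) * [p_u*104.843491 + p_m*67.090914 + p_d*36.434340] = 70.242905
  V(1,-1) = exp(-r*dt) * [p_u*15.569939 + p_m*2.576247 + p_d*0.000000] = 5.135994
  V(1,+0) = exp(-r*dt) * [p_u*39.597135 + p_m*15.569939 + p_d*2.576247] = 19.127741
  V(1,+1) = exp(-r*dt) * [p_u*70.242905 + p_m*39.597135 + p_d*15.569939] = 42.737591
  V(0,+0) = exp(-r*dt) * [p_u*42.737591 + p_m*19.127741 + p_d*5.135994] = 22.374687


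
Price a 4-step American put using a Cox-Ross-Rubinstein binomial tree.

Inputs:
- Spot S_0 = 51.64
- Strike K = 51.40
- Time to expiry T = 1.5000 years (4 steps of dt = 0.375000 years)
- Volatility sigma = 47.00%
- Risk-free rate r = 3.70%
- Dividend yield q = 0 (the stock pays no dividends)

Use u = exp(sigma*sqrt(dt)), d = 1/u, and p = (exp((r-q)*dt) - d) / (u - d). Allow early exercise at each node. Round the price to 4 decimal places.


Answer: Price = V(0,0) = 9.8181

Derivation:
dt = T/N = 0.375000
u = exp(sigma*sqrt(dt)) = 1.333511; d = 1/u = 0.749900
p = (exp((r-q)*dt) - d) / (u - d) = 0.452479
Discount per step: exp(-r*dt) = 0.986221
Stock lattice S(k, i) with i counting down-moves:
  k=0: S(0,0) = 51.6400
  k=1: S(1,0) = 68.8625; S(1,1) = 38.7249
  k=2: S(2,0) = 91.8289; S(2,1) = 51.6400; S(2,2) = 29.0398
  k=3: S(3,0) = 122.4548; S(3,1) = 68.8625; S(3,2) = 38.7249; S(3,3) = 21.7769
  k=4: S(4,0) = 163.2947; S(4,1) = 91.8289; S(4,2) = 51.6400; S(4,3) = 29.0398; S(4,4) = 16.3305
Terminal payoffs V(N, i) = max(K - S_T, 0):
  V(4,0) = 0.000000; V(4,1) = 0.000000; V(4,2) = 0.000000; V(4,3) = 22.360224; V(4,4) = 35.069470
Backward induction: V(k, i) = exp(-r*dt) * [p * V(k+1, i) + (1-p) * V(k+1, i+1)]; then take max(V_cont, immediate exercise) for American.
  V(3,0) = exp(-r*dt) * [p*0.000000 + (1-p)*0.000000] = 0.000000; exercise = 0.000000; V(3,0) = max -> 0.000000
  V(3,1) = exp(-r*dt) * [p*0.000000 + (1-p)*0.000000] = 0.000000; exercise = 0.000000; V(3,1) = max -> 0.000000
  V(3,2) = exp(-r*dt) * [p*0.000000 + (1-p)*22.360224] = 12.073998; exercise = 12.675150; V(3,2) = max -> 12.675150
  V(3,3) = exp(-r*dt) * [p*22.360224 + (1-p)*35.069470] = 28.914814; exercise = 29.623064; V(3,3) = max -> 29.623064
  V(2,0) = exp(-r*dt) * [p*0.000000 + (1-p)*0.000000] = 0.000000; exercise = 0.000000; V(2,0) = max -> 0.000000
  V(2,1) = exp(-r*dt) * [p*0.000000 + (1-p)*12.675150] = 6.844284; exercise = 0.000000; V(2,1) = max -> 6.844284
  V(2,2) = exp(-r*dt) * [p*12.675150 + (1-p)*29.623064] = 21.651974; exercise = 22.360224; V(2,2) = max -> 22.360224
  V(1,0) = exp(-r*dt) * [p*0.000000 + (1-p)*6.844284] = 3.695754; exercise = 0.000000; V(1,0) = max -> 3.695754
  V(1,1) = exp(-r*dt) * [p*6.844284 + (1-p)*22.360224] = 15.128220; exercise = 12.675150; V(1,1) = max -> 15.128220
  V(0,0) = exp(-r*dt) * [p*3.695754 + (1-p)*15.128220] = 9.818094; exercise = 0.000000; V(0,0) = max -> 9.818094


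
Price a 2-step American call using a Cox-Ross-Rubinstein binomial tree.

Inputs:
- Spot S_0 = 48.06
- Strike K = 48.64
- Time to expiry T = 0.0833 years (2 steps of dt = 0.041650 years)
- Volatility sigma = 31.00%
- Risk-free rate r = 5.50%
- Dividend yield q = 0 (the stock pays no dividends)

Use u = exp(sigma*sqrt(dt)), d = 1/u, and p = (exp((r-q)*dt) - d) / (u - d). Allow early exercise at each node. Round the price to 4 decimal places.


Answer: Price = V(0,0) = 1.4825

Derivation:
dt = T/N = 0.041650
u = exp(sigma*sqrt(dt)) = 1.065310; d = 1/u = 0.938694
p = (exp((r-q)*dt) - d) / (u - d) = 0.502302
Discount per step: exp(-r*dt) = 0.997712
Stock lattice S(k, i) with i counting down-moves:
  k=0: S(0,0) = 48.0600
  k=1: S(1,0) = 51.1988; S(1,1) = 45.1136
  k=2: S(2,0) = 54.5426; S(2,1) = 48.0600; S(2,2) = 42.3479
Terminal payoffs V(N, i) = max(S_T - K, 0):
  V(2,0) = 5.902591; V(2,1) = 0.000000; V(2,2) = 0.000000
Backward induction: V(k, i) = exp(-r*dt) * [p * V(k+1, i) + (1-p) * V(k+1, i+1)]; then take max(V_cont, immediate exercise) for American.
  V(1,0) = exp(-r*dt) * [p*5.902591 + (1-p)*0.000000] = 2.958097; exercise = 2.558798; V(1,0) = max -> 2.958097
  V(1,1) = exp(-r*dt) * [p*0.000000 + (1-p)*0.000000] = 0.000000; exercise = 0.000000; V(1,1) = max -> 0.000000
  V(0,0) = exp(-r*dt) * [p*2.958097 + (1-p)*0.000000] = 1.482457; exercise = 0.000000; V(0,0) = max -> 1.482457


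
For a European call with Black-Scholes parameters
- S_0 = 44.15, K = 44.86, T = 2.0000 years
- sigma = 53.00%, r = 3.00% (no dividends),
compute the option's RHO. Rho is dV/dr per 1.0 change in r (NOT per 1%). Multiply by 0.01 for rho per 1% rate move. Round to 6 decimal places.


d1 = 0.4335317010; d2 = -0.3160014871
phi(d1) = 0.3631594078; exp(-qT) = 1.0000000000; exp(-rT) = 0.9417645336
N(d2) = 0.3760006897
Rho = K*T*exp(-rT)*N(d2) = 44.8600 * 2.0000 * 0.9417645336 * 0.3760006897 = 31.770221

Answer: Rho = 31.770221


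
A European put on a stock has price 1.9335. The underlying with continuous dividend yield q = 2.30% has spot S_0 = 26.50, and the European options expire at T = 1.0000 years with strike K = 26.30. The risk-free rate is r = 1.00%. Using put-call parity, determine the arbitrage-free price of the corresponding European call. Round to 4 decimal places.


Put-call parity: C - P = S_0 * exp(-qT) - K * exp(-rT).
S_0 * exp(-qT) = 26.5000 * 0.97726248 = 25.89745582
K * exp(-rT) = 26.3000 * 0.99004983 = 26.03831063
C = P + S*exp(-qT) - K*exp(-rT)
C = 1.9335 + 25.89745582 - 26.03831063 = 1.7926

Answer: Call price = 1.7926


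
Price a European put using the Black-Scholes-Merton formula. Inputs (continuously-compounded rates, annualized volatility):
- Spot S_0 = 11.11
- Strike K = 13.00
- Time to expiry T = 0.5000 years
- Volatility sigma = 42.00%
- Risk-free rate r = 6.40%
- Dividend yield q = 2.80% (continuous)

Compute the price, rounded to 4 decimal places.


d1 = (ln(S/K) + (r - q + 0.5*sigma^2) * T) / (sigma * sqrt(T)) = -0.31989428
d2 = d1 - sigma * sqrt(T) = -0.61687913
exp(-rT) = 0.96850658; exp(-qT) = 0.98609754
P = K * exp(-rT) * N(-d2) - S_0 * exp(-qT) * N(-d1)
N(-d1) = 0.62547576; N(-d2) = 0.73134277
P = 13.0000 * 0.96850658 * 0.73134277 - 11.1100 * 0.98609754 * 0.62547576 = 2.3556

Answer: Price = 2.3556


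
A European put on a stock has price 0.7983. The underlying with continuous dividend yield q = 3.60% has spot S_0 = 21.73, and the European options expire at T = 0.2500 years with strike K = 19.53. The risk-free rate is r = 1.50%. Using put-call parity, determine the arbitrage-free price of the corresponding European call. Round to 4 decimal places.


Put-call parity: C - P = S_0 * exp(-qT) - K * exp(-rT).
S_0 * exp(-qT) = 21.7300 * 0.99104038 = 21.53530743
K * exp(-rT) = 19.5300 * 0.99625702 = 19.45689965
C = P + S*exp(-qT) - K*exp(-rT)
C = 0.7983 + 21.53530743 - 19.45689965 = 2.8767

Answer: Call price = 2.8767
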